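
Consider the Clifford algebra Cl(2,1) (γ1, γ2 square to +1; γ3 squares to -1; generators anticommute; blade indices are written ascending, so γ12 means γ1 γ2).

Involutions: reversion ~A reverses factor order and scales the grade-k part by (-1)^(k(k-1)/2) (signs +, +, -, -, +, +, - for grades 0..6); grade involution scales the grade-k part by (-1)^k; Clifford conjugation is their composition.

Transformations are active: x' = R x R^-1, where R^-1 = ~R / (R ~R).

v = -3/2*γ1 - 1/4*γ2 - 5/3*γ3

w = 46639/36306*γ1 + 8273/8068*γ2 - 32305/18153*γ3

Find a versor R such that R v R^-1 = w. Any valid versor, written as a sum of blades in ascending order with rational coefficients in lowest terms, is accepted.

Key observation: q(v) = q(w) = -67/144 (sandwiches preserve the norm), so R = v + w = -3910/18153*γ1 + 1564/2017*γ2 - 62560/18153*γ3 works whenever it is invertible — the component of v along it is kept and (v - w)/2 reverses, sending v to w.
Answer: -3910/18153*γ1 + 1564/2017*γ2 - 62560/18153*γ3


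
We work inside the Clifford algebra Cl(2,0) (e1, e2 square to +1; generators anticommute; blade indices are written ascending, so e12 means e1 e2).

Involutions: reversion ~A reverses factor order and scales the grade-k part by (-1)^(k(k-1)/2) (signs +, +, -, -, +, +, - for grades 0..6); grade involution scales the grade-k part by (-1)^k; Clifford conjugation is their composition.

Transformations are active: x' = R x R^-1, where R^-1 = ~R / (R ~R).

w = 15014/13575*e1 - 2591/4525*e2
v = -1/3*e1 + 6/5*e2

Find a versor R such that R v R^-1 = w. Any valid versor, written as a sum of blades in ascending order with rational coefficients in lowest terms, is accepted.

Sketch: the shared square 349/225 makes R = v + w = 10489/13575*e1 + 2839/4525*e2 the natural versor; its sandwich fixes that direction, negates (v - w)/2, and sends v to w.
Answer: 10489/13575*e1 + 2839/4525*e2


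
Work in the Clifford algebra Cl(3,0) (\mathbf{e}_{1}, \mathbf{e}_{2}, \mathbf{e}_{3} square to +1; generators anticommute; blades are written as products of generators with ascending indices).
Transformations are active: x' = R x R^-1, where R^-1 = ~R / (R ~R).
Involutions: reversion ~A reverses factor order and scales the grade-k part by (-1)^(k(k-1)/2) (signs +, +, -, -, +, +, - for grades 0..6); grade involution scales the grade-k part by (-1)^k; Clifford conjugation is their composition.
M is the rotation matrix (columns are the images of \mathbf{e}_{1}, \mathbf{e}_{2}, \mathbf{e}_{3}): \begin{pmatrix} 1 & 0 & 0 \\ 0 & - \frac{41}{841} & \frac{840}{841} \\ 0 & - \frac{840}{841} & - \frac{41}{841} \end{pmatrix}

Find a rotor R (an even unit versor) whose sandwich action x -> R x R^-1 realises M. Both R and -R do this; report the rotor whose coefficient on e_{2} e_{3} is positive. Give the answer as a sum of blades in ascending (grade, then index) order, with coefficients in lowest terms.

Method: write R = a + b12*e_{1} e_{2} + b13*e_{1} e_{3} + b23*e_{2} e_{3} with a^2 + b12^2 + b13^2 + b23^2 = 1 (so R^-1 = ~R). Expanding the columns R e_j ~R gives tr M = 4a^2 - 1 and, from the antisymmetric part, M21 - M12 = -4a*b12, M13 - M31 = 4a*b13, M32 - M23 = -4a*b23.
Here tr M = \frac{759}{841}, so a^2 = (1 + tr M)/4 = \frac{400}{841} and a = ±\frac{20}{29}. Taking a = \frac{20}{29}: M21 - M12 = 0, M13 - M31 = 0, M32 - M23 = -\frac{1680}{841}, giving b12 = 0, b13 = 0, b23 = \frac{21}{29}, i.e. R = \frac{20}{29} + \frac{21}{29} e_{2} e_{3}.
Its e_{2} e_{3} coefficient is already positive.
Answer: \frac{20}{29} + \frac{21}{29} e_{2} e_{3}. Recall the cover is two-to-one: with M of trace \frac{759}{841}, both preimages act alike, and the stated e_{2} e_{3} sign chooses the sheet.


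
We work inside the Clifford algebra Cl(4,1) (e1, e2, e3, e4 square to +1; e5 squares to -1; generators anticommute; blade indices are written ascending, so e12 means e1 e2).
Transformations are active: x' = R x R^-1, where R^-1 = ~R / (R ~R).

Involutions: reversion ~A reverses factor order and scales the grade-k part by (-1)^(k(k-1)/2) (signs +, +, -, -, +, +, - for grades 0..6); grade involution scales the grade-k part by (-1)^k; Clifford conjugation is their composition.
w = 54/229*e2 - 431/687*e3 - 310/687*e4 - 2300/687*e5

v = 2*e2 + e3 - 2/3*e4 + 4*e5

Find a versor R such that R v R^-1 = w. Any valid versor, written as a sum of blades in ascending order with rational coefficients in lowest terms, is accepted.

Why this works: both vectors square to -95/9, so q(v) = q(w) and R = v + w = 512/229*e2 + 256/687*e3 - 256/229*e4 + 448/687*e5 carries v to w — its own direction survives, the complement (v - w)/2 flips.
Answer: 512/229*e2 + 256/687*e3 - 256/229*e4 + 448/687*e5


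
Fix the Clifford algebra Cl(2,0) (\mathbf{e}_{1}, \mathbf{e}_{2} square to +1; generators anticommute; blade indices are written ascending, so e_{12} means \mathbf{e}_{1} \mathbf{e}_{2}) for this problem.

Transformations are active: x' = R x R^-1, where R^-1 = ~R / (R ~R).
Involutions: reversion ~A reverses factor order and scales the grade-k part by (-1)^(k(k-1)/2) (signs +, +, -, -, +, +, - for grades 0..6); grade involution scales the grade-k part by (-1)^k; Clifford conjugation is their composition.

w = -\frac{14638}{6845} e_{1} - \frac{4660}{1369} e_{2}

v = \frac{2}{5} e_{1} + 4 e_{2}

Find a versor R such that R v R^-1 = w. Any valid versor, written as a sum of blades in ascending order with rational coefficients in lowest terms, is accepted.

The midline construction: v and w both square to \frac{404}{25}, so reflecting in their sum -\frac{2380}{1369} e_{1} + \frac{816}{1369} e_{2} exchanges them.
Answer: -\frac{2380}{1369} e_{1} + \frac{816}{1369} e_{2}


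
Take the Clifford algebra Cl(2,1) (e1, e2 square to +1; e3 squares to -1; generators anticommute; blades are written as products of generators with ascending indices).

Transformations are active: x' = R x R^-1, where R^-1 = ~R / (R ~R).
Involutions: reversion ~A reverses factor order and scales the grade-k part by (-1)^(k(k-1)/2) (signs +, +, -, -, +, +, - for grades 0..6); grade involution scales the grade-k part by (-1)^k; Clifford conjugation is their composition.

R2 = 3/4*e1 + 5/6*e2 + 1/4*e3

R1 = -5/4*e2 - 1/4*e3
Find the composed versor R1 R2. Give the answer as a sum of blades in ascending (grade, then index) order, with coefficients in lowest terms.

Distribute over the terms of R1 (each basis-blade product reordered to ascending indices, repeated generators contracted through their squares):
(-5/4*e2) R2 = -25/24 + 15/16*e1 e2 - 5/16*e2 e3
(-1/4*e3) R2 = 1/16 + 3/16*e1 e3 + 5/24*e2 e3
Summing the partial products and collecting blades:
Answer: -47/48 + 15/16*e1 e2 + 3/16*e1 e3 - 5/48*e2 e3


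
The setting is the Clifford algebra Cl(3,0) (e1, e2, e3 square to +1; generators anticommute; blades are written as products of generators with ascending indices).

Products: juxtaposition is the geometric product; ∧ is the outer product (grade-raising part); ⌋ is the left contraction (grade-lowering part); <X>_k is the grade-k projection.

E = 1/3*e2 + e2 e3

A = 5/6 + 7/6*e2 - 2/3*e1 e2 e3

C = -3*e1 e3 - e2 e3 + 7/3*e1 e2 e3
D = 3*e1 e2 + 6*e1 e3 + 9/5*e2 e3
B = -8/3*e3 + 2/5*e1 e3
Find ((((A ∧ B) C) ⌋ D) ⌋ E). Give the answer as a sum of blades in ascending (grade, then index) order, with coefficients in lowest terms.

step 1: -20/9*e3 + 1/3*e1 e3 - 28/9*e2 e3 - 7/15*e1 e2 e3
step 2: -46/45 + 17/135*e1 - 2/45*e2 + 121/27*e1 e2
step 3: -121/9 + 2/15*e1 + 17/45*e2 + 152/225*e3 - 46/15*e1 e2 - 92/15*e1 e3 - 46/25*e2 e3
step 4: 1327/675 - 3481/675*e2 + 17/45*e3 - 121/9*e2 e3
Answer: 1327/675 - 3481/675*e2 + 17/45*e3 - 121/9*e2 e3


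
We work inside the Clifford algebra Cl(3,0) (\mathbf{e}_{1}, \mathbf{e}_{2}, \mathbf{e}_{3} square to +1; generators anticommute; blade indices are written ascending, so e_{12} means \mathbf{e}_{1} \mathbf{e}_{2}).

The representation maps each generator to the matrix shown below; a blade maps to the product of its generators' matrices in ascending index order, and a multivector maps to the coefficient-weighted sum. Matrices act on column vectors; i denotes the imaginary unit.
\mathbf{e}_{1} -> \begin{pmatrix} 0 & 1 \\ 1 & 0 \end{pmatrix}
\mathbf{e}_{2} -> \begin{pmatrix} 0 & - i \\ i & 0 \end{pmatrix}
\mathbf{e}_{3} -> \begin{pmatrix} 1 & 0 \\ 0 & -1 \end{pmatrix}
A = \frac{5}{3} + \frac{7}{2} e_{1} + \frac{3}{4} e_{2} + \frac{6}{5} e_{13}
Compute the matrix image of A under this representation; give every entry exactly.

Bivector images (products of the table entries): rho(e_{13}) = rho(\mathbf{e}_{1})rho(\mathbf{e}_{3}) = \begin{pmatrix} 0 & -1 \\ 1 & 0 \end{pmatrix}.
M = (\frac{5}{3})*1 + (\frac{7}{2})*rho(e_{1}) + (\frac{3}{4})*rho(e_{2}) + (\frac{6}{5})*rho(e_{13}), summed entrywise (1 is the identity matrix):
Answer: \begin{pmatrix} \frac{5}{3} & \frac{23}{10} - \frac{3 i}{4} \\ \frac{47}{10} + \frac{3 i}{4} & \frac{5}{3} \end{pmatrix}


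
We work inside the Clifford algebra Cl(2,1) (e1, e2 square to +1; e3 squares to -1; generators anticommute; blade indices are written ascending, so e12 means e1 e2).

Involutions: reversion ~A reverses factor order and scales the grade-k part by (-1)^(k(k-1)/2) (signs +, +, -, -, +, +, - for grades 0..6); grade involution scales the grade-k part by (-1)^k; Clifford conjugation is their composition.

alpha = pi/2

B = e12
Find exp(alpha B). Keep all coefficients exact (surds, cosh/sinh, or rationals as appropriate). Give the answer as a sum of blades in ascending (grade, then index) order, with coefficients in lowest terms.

B^2 = (1)^2*(e12)^2 = 1*(-1) = -1 (a basis 2-blade squares to minus the product of its generators' squares).
B^2 = -1 — circular case — the even/odd split gives cos and sin: l = 1, alpha*l = pi/2, so exp(alpha B) = cos(pi/2) + (sin(pi/2)/1)*B = 0 + (1)*B.
Answer: e12


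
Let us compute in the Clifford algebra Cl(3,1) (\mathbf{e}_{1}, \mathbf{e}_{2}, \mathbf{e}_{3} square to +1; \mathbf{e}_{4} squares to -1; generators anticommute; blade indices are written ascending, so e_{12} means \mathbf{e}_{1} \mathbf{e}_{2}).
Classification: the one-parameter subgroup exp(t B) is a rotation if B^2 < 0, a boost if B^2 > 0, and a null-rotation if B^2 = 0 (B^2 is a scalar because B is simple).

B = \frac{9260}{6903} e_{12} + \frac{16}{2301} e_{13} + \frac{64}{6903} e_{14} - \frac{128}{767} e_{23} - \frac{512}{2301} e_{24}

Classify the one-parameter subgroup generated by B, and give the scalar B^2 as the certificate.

B^2 term by term: the squares give (\frac{9260}{6903})^2*(e_{12})^2 + (\frac{16}{2301})^2*(e_{13})^2 + (\frac{64}{6903})^2*(e_{14})^2 + (-\frac{128}{767})^2*(e_{23})^2 + (-\frac{512}{2301})^2*(e_{24})^2 = \frac{85747600}{47651409}*(-1) + \frac{256}{5294601}*(-1) + \frac{4096}{47651409}*(+1) + \frac{16384}{588289}*(-1) + \frac{262144}{5294601}*(+1) = -\frac{16}{9} (each basis 2-blade squares to minus the product of its generators' squares); cross terms between blades sharing an index anticommute and cancel; the commuting (index-disjoint) pairs give grade-4 terms 2*c*c'*(blade product), which cancel blade by blade — e_{1234}: \frac{16384}{5294601} - \frac{16384}{5294601} = 0 — confirming B is simple. So B^2 = -\frac{16}{9}.
Answer: rotation, certificate B^2 = -\frac{16}{9}. The class reads off the invariant scalar -\frac{16}{9} directly.


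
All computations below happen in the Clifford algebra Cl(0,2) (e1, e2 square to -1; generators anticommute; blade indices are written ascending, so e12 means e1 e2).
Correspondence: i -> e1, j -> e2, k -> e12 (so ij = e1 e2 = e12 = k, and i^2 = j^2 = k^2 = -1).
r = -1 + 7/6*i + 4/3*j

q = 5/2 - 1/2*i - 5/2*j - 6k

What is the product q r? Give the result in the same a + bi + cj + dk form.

In blades: q = 5/2 - 1/2*e1 - 5/2*e2 - 6*e12, r = -1 + 7/6*e1 + 4/3*e2.
Distribute q over r term by term (generator squares from the signature, products reordered to ascending indices): (5/2)*r = -5/2 + 35/12*e1 + 10/3*e2; (-1/2*e1)*r = 7/12 + 1/2*e1 - 2/3*e12; (-5/2*e2)*r = 10/3 + 5/2*e2 + 35/12*e12; (-6*e12)*r = 8*e1 - 7*e2 + 6*e12.
Sum: 17/12 + 137/12*e1 - 7/6*e2 + 33/4*e12; translating back through the correspondence:
Answer: 17/12 + 137/12*i - 7/6*j + 33/4*k


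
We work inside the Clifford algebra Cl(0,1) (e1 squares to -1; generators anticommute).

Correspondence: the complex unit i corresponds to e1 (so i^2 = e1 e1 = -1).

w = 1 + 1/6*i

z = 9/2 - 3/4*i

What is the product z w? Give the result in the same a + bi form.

In blades: z = 9/2 - 3/4*e1, w = 1 + 1/6*e1.
Distribute z over w term by term (generator squares from the signature, products reordered to ascending indices): (9/2)*w = 9/2 + 3/4*e1; (-3/4*e1)*w = 1/8 - 3/4*e1.
Sum: 37/8; translating back through the correspondence:
Answer: 37/8


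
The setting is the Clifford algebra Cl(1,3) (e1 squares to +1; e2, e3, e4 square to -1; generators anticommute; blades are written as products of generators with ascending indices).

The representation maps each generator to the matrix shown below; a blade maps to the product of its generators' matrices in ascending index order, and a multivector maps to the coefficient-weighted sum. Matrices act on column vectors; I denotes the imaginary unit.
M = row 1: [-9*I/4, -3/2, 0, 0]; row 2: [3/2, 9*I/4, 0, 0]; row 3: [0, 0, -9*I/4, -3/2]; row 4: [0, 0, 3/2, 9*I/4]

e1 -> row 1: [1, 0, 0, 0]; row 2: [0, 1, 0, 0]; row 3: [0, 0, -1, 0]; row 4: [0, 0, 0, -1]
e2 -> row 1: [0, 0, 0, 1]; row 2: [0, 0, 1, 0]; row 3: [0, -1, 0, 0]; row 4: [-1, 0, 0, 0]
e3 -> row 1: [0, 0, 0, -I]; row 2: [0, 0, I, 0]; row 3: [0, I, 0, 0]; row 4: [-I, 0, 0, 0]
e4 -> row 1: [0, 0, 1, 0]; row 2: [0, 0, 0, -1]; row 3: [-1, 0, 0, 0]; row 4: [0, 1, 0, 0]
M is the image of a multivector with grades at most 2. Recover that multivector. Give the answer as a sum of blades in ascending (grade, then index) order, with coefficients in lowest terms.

Method: the blade images are trace-orthogonal — tr(rho(e_A) rho(e_B)^-1) = 4 if A = B and 0 otherwise — and rho(e_A)^-1 = (e_A)^2 * rho(e_A) with (e_A)^2 = +1 or -1, so the coefficient of e_A in the preimage is (e_A)^2 * tr(M rho(e_A))/4.
Nonzero projections over blades of grade <= 2: e2 e3: (e2 e3)^2 = -1, tr(M rho(e2 e3)) = -9, coefficient 9/4; e2 e4: (e2 e4)^2 = -1, tr(M rho(e2 e4)) = 6, coefficient -3/2. Every other blade of grade <= 2 projects to 0.
Answer: 9/4*e2 e3 - 3/2*e2 e4


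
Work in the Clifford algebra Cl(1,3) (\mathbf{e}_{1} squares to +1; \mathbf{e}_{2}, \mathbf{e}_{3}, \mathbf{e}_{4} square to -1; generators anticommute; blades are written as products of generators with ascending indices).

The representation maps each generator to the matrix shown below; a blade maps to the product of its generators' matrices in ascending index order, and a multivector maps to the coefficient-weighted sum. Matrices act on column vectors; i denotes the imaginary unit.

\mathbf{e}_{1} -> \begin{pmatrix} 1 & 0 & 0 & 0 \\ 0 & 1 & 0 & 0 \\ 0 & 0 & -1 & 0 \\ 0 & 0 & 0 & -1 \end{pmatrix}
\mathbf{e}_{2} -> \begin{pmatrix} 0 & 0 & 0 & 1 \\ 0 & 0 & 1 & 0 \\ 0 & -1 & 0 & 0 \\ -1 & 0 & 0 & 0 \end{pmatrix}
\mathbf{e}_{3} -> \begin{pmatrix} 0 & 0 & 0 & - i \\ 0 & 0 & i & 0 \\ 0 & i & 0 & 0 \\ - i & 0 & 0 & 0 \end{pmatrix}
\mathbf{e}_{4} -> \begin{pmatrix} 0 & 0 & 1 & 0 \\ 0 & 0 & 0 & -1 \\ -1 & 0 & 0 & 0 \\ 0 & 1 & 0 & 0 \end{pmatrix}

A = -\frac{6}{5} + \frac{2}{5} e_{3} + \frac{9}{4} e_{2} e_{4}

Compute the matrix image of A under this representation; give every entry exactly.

Bivector images (products of the table entries): rho(e_{2} e_{4}) = rho(\mathbf{e}_{2})rho(\mathbf{e}_{4}) = \begin{pmatrix} 0 & 1 & 0 & 0 \\ -1 & 0 & 0 & 0 \\ 0 & 0 & 0 & 1 \\ 0 & 0 & -1 & 0 \end{pmatrix}.
M = (-\frac{6}{5})*1 + (\frac{2}{5})*rho(e_{3}) + (\frac{9}{4})*rho(e_{2} e_{4}), summed entrywise (1 is the identity matrix):
Answer: \begin{pmatrix} - \frac{6}{5} & \frac{9}{4} & 0 & - \frac{2 i}{5} \\ - \frac{9}{4} & - \frac{6}{5} & \frac{2 i}{5} & 0 \\ 0 & \frac{2 i}{5} & - \frac{6}{5} & \frac{9}{4} \\ - \frac{2 i}{5} & 0 & - \frac{9}{4} & - \frac{6}{5} \end{pmatrix}


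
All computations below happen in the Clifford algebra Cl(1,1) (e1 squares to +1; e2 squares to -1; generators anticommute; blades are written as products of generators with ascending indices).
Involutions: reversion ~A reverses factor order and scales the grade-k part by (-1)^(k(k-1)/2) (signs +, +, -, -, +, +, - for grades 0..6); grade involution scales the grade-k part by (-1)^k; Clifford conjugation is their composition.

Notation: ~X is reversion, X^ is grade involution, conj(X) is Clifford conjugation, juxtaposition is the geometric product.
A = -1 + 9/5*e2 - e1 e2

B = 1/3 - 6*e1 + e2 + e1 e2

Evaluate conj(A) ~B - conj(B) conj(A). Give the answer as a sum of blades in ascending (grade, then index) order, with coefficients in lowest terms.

first term: 7/15 + 34/5*e1 + 22/5*e2 - 142/15*e1 e2
second term: -47/15 - 44/5*e1 + 32/5*e2 - 142/15*e1 e2
Answer: 18/5 + 78/5*e1 - 2*e2


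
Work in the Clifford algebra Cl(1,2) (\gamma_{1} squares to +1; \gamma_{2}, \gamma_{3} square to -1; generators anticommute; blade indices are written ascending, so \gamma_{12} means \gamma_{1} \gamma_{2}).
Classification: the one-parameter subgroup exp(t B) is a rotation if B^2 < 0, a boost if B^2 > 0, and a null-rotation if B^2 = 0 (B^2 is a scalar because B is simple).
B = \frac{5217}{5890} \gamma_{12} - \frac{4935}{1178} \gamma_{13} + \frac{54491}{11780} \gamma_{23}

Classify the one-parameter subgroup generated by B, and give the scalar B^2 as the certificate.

B^2 term by term: the squares give (\frac{5217}{5890})^2*(\gamma_{12})^2 + (-\frac{4935}{1178})^2*(\gamma_{13})^2 + (\frac{54491}{11780})^2*(\gamma_{23})^2 = \frac{27217089}{34692100}*(+1) + \frac{24354225}{1387684}*(+1) + \frac{2969269081}{138768400}*(-1) = -\frac{49}{16} (each basis 2-blade squares to minus the product of its generators' squares); cross terms between blades sharing an index anticommute and cancel. So B^2 = -\frac{49}{16}.
Answer: rotation, certificate B^2 = -\frac{49}{16}. The class reads off the invariant scalar -\frac{49}{16} directly.


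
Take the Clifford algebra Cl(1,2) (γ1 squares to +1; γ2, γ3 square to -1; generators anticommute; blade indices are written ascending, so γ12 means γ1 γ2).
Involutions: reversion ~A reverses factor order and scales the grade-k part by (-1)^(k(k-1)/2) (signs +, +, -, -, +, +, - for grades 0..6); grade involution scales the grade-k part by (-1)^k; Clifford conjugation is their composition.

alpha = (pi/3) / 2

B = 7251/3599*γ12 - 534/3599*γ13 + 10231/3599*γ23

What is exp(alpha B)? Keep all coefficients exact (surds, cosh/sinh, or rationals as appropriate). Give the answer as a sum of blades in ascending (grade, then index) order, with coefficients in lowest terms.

B^2 term by term: the squares give (7251/3599)^2*(γ12)^2 + (-534/3599)^2*(γ13)^2 + (10231/3599)^2*(γ23)^2 = 52577001/12952801*(+1) + 285156/12952801*(+1) + 104673361/12952801*(-1) = -4 (each basis 2-blade squares to minus the product of its generators' squares); cross terms between blades sharing an index anticommute and cancel. So B^2 = -4.
B^2 = -4 — the series telescopes trigonometrically here: l = 2, alpha*l = pi/3, so exp(alpha B) = cos(pi/3) + (sin(pi/3)/2)*B = 1/2 + (sqrt(3)/4)*B.
Answer: 1/2 + 7251*sqrt(3)/14396*γ12 - 267*sqrt(3)/7198*γ13 + 10231*sqrt(3)/14396*γ23


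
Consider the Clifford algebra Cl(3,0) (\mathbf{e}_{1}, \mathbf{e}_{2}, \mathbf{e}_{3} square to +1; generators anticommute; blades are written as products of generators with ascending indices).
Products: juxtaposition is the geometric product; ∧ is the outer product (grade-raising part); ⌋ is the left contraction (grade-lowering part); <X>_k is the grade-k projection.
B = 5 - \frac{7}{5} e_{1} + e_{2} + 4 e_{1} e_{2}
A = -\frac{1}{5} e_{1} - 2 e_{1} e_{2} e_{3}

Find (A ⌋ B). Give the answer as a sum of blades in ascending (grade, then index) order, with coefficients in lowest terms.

step 1: \frac{7}{25} - \frac{4}{5} e_{2}
Answer: \frac{7}{25} - \frac{4}{5} e_{2}


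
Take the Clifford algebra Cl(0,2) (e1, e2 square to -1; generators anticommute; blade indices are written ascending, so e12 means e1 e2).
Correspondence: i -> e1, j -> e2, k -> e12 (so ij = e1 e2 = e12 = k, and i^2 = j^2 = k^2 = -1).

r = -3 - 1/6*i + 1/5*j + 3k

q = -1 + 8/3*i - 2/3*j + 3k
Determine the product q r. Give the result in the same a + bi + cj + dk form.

In blades: q = -1 + 8/3*e1 - 2/3*e2 + 3*e12, r = -3 - 1/6*e1 + 1/5*e2 + 3*e12.
Distribute q over r term by term (generator squares from the signature, products reordered to ascending indices): (-1)*r = 3 + 1/6*e1 - 1/5*e2 - 3*e12; (8/3*e1)*r = 4/9 - 8*e1 - 8*e2 + 8/15*e12; (-2/3*e2)*r = 2/15 - 2*e1 + 2*e2 - 1/9*e12; (3*e12)*r = -9 - 3/5*e1 - 1/2*e2 - 9*e12.
Sum: -244/45 - 313/30*e1 - 67/10*e2 - 521/45*e12; translating back through the correspondence:
Answer: -244/45 - 313/30*i - 67/10*j - 521/45*k


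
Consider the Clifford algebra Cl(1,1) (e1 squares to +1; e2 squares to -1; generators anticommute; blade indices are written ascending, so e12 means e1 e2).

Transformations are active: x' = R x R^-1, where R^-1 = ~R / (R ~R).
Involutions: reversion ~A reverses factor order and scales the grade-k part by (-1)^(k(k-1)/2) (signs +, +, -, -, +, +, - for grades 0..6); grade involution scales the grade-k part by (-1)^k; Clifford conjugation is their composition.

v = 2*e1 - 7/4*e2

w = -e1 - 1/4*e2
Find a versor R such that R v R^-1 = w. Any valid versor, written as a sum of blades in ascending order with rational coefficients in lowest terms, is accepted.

Equal squares first: v^2 = w^2 = 15/16. Then v + w = e1 - 2*e2 is a versor taking v to w, provided it is invertible.
Answer: e1 - 2*e2


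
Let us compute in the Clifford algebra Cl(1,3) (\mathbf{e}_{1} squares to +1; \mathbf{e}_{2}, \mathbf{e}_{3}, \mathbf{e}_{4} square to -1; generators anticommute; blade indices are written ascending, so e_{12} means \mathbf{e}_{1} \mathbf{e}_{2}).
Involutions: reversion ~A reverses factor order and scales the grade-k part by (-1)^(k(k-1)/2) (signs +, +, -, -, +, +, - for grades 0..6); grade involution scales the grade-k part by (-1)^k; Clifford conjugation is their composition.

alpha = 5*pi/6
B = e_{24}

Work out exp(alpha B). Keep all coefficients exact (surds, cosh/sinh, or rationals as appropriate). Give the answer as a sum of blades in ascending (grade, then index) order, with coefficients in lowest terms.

B^2 = (1)^2*(e_{24})^2 = 1*(-1) = -1 (a basis 2-blade squares to minus the product of its generators' squares).
B^2 = -1 — the series telescopes trigonometrically here: l = 1, alpha*l = \frac{5 \pi}{6}, so exp(alpha B) = cos(\frac{5 \pi}{6}) + (sin(\frac{5 \pi}{6})/1)*B = - \frac{\sqrt{3}}{2} + (\frac{1}{2})*B.
Answer: - \frac{\sqrt{3}}{2} + \frac{1}{2} e_{24}


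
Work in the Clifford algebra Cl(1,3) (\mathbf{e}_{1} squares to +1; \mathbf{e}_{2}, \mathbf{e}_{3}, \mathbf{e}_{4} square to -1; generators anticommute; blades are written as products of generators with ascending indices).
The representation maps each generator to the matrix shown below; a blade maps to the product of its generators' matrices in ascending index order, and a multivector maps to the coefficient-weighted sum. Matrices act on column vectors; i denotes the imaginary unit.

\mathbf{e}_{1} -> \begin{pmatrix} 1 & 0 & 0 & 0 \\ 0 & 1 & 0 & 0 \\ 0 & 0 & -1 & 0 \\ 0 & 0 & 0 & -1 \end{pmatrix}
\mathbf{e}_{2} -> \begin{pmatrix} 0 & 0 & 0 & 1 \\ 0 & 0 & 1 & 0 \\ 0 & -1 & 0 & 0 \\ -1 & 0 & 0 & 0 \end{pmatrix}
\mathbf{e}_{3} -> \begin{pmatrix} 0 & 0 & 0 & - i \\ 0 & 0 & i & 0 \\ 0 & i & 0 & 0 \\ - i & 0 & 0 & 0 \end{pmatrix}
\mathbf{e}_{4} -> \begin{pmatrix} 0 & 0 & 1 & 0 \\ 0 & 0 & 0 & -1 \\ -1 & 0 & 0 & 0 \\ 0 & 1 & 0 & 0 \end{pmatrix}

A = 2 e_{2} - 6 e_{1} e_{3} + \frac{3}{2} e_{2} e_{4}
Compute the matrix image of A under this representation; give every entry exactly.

Bivector images (products of the table entries): rho(e_{1} e_{3}) = rho(\mathbf{e}_{1})rho(\mathbf{e}_{3}) = \begin{pmatrix} 0 & 0 & 0 & - i \\ 0 & 0 & i & 0 \\ 0 & - i & 0 & 0 \\ i & 0 & 0 & 0 \end{pmatrix}; rho(e_{2} e_{4}) = rho(\mathbf{e}_{2})rho(\mathbf{e}_{4}) = \begin{pmatrix} 0 & 1 & 0 & 0 \\ -1 & 0 & 0 & 0 \\ 0 & 0 & 0 & 1 \\ 0 & 0 & -1 & 0 \end{pmatrix}.
M = (2)*rho(e_{2}) + (-6)*rho(e_{1} e_{3}) + (\frac{3}{2})*rho(e_{2} e_{4}), summed entrywise:
Answer: \begin{pmatrix} 0 & \frac{3}{2} & 0 & 2 + 6 i \\ - \frac{3}{2} & 0 & 2 - 6 i & 0 \\ 0 & -2 + 6 i & 0 & \frac{3}{2} \\ -2 - 6 i & 0 & - \frac{3}{2} & 0 \end{pmatrix}


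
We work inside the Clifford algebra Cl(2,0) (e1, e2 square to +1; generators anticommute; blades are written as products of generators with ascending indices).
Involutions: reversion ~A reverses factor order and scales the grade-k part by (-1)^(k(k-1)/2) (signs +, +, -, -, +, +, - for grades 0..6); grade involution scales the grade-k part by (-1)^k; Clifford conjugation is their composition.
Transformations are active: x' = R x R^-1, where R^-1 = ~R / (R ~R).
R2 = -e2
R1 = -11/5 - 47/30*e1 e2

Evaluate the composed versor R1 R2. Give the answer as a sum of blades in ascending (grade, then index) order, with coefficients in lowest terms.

Distribute over the terms of R2 (each basis-blade product reordered to ascending indices, repeated generators contracted through their squares):
R1 (-e2) = 47/30*e1 + 11/5*e2
Answer: 47/30*e1 + 11/5*e2


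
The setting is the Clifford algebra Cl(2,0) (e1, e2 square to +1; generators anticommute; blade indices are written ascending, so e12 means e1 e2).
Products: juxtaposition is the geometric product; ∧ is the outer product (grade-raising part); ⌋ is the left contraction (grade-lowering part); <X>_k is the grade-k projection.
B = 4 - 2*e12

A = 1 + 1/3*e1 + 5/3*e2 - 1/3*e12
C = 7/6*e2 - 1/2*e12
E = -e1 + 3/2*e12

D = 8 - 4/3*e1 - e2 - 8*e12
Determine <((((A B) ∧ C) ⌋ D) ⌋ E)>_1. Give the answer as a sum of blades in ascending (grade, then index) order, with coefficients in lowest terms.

step 1: 10/3 + 14/3*e1 + 6*e2 - 10/3*e12
step 2: 35/9*e2 + 34/9*e12
step 3: 79/3 + 280/9*e1
step 4: -280/9 - 79/3*e1 + 140/3*e2 + 79/2*e12
step 5: -79/3*e1 + 140/3*e2
Answer: -79/3*e1 + 140/3*e2


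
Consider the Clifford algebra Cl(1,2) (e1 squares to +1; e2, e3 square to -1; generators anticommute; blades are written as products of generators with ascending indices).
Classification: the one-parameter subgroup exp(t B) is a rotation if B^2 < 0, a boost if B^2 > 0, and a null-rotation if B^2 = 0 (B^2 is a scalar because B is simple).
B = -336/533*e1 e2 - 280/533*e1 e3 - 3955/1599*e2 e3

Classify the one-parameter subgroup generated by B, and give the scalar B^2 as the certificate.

B^2 term by term: the squares give (-336/533)^2*(e1 e2)^2 + (-280/533)^2*(e1 e3)^2 + (-3955/1599)^2*(e2 e3)^2 = 112896/284089*(+1) + 78400/284089*(+1) + 15642025/2556801*(-1) = -49/9 (each basis 2-blade squares to minus the product of its generators' squares); cross terms between blades sharing an index anticommute and cancel. So B^2 = -49/9.
Answer: rotation, certificate B^2 = -49/9. Certificate logic: -49/9 is a conjugation-invariant scalar, so its sign fixes rotation versus boost versus null-rotation outright.


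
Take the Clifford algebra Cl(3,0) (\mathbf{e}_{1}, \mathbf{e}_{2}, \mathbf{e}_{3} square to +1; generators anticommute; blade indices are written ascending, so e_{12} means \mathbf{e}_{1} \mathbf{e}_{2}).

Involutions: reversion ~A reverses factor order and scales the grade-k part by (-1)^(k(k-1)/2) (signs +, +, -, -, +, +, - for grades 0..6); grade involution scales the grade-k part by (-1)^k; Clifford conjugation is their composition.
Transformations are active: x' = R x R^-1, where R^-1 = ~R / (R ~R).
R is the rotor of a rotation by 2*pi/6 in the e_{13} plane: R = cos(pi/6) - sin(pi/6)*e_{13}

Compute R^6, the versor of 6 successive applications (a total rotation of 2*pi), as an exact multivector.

Rotor phase runs at HALF the rotation angle; powers of one rotor simply add phase, so after 6 steps in e_{13} the phase is 6*pi/6 = \pi and R^6 = cos(\pi) - sin(\pi)*e_{13}.
cos(\pi) = -1 and sin(\pi) = 0, so R^6 = -1. The total rotation 2*pi is 1 full turn, so every vector returns to itself, yet the rotor is -1, on the OTHER sheet of the double cover (an odd number of 2*pi turns).
Answer: -1


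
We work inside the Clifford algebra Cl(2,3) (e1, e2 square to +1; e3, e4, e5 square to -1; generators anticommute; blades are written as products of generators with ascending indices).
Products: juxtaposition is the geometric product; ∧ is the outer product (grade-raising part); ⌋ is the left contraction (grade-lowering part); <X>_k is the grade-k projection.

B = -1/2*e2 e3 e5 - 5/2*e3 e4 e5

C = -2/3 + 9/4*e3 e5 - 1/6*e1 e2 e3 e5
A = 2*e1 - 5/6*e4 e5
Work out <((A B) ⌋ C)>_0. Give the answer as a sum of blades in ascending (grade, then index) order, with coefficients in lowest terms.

step 1: -25/12*e3 - 5/12*e2 e3 e4 - e1 e2 e3 e5 - 5*e1 e3 e4 e5
step 2: 1/6 + 75/16*e5 - 25/72*e1 e2 e5
step 3: 1/6
Answer: 1/6


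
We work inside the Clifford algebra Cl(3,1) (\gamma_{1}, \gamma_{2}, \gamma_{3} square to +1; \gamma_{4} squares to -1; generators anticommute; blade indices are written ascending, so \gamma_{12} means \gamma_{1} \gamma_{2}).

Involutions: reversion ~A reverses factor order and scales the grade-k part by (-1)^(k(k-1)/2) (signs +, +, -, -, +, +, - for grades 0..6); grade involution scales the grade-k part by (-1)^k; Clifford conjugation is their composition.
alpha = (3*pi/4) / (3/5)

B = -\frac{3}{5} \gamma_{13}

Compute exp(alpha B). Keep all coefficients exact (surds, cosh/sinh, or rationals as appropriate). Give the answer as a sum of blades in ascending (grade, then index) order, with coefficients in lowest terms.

B^2 = (-\frac{3}{5})^2*(\gamma_{13})^2 = \frac{9}{25}*(-1) = -\frac{9}{25} (a basis 2-blade squares to minus the product of its generators' squares).
B^2 = -\frac{9}{25} — a negative square means the series sums to a rotation: l = \frac{3}{5}, alpha*l = \frac{3 \pi}{4}, so exp(alpha B) = cos(\frac{3 \pi}{4}) + (sin(\frac{3 \pi}{4})/(\frac{3}{5}))*B = - \frac{\sqrt{2}}{2} + (\frac{5 \sqrt{2}}{6})*B.
Answer: - \frac{\sqrt{2}}{2} - \frac{\sqrt{2}}{2} \gamma_{13}


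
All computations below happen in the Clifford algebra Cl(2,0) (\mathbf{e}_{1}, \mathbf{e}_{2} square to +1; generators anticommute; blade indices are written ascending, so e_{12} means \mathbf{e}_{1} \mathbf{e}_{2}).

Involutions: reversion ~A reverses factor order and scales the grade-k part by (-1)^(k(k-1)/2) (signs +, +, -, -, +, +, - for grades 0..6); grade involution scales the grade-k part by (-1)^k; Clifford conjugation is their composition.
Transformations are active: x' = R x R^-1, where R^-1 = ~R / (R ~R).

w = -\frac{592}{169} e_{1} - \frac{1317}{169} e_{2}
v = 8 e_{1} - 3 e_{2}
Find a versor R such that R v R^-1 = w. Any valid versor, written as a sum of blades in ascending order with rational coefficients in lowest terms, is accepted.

R = v + w = \frac{760}{169} e_{1} - \frac{1824}{169} e_{2} works: the equal norms (73) guarantee its sandwich swaps v into w.
Answer: \frac{760}{169} e_{1} - \frac{1824}{169} e_{2}


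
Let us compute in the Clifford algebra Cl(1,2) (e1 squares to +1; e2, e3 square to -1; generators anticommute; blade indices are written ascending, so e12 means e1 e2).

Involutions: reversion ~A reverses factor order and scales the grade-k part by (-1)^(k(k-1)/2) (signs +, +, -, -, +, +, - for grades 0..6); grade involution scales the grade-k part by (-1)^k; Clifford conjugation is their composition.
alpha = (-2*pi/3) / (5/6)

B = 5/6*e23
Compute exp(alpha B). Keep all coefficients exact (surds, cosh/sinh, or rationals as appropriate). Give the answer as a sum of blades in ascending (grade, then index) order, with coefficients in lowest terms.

B^2 = (5/6)^2*(e23)^2 = 25/36*(-1) = -25/36 (a basis 2-blade squares to minus the product of its generators' squares).
B^2 = -25/36 — the series telescopes trigonometrically here: l = 5/6, alpha*l = -2*pi/3, so exp(alpha B) = cos(-2*pi/3) + (sin(-2*pi/3)/(5/6))*B = -1/2 + (-3*sqrt(3)/5)*B.
Answer: -1/2 - sqrt(3)/2*e23


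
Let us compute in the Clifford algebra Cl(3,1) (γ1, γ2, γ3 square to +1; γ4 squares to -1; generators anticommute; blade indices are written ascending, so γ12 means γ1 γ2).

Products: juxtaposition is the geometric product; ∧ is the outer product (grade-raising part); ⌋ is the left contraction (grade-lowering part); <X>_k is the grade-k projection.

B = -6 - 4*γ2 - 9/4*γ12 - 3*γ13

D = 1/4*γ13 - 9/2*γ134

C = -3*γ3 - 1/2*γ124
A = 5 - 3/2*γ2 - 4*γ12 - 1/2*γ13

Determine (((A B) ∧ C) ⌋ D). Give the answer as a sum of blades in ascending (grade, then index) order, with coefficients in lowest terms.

step 1: -69/2 + 101/8*γ1 - 11*γ2 + 51/4*γ12 - 12*γ13 - 87/8*γ23 - 13/2*γ123
step 2: 207/2*γ3 - 303/8*γ13 + 33*γ23 - 153/4*γ123 + 69/4*γ124
step 3: 303/32 - 207/8*γ1 - 2727/16*γ4 + 1863/4*γ14
Answer: 303/32 - 207/8*γ1 - 2727/16*γ4 + 1863/4*γ14


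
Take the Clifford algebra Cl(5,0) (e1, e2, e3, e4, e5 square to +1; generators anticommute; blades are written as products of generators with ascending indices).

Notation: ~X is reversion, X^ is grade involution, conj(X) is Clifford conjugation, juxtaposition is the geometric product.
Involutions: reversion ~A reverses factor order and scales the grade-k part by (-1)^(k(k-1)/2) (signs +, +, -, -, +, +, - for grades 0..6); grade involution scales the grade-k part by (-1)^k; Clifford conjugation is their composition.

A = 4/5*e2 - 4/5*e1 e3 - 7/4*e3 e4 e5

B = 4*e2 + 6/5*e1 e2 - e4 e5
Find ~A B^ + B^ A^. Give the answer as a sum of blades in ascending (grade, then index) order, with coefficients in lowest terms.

first term: -16/5 - 24/25*e1 + 7/4*e3 + 24/25*e2 e3 + 16/5*e1 e2 e3 - 4/5*e2 e4 e5 - 4/5*e1 e3 e4 e5 + 7*e2 e3 e4 e5 + 21/10*e1 e2 e3 e4 e5
second term: 16/5 - 24/25*e1 + 7/4*e3 + 24/25*e2 e3 - 16/5*e1 e2 e3 + 4/5*e2 e4 e5 + 4/5*e1 e3 e4 e5 - 7*e2 e3 e4 e5 + 21/10*e1 e2 e3 e4 e5
Answer: -48/25*e1 + 7/2*e3 + 48/25*e2 e3 + 21/5*e1 e2 e3 e4 e5


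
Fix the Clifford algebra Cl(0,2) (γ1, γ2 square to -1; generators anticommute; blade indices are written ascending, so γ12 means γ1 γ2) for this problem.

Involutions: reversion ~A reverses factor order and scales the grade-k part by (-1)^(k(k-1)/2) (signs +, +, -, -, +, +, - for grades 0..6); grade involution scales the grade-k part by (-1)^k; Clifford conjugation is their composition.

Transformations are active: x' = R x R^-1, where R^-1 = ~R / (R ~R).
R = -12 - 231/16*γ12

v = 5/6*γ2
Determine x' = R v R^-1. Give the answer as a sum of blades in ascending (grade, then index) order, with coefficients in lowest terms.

~R = -12 + 231/16*γ12, and R ~R = 90225/256, so R^-1 = ~R / (90225/256).
R v = 385/32*γ1 - 10*γ2
Answer: -4928/6015*γ1 - 611/4010*γ2


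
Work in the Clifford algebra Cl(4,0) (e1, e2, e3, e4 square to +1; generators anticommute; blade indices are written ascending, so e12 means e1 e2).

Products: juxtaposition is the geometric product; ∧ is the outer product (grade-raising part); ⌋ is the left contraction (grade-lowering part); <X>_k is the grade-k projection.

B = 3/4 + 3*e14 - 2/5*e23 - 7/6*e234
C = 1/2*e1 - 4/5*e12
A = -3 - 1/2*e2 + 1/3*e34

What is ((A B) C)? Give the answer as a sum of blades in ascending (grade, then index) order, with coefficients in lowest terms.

step 1: -9/4 + 1/72*e2 + 1/5*e3 + e13 - 9*e14 + 6/5*e23 + 2/15*e24 + 5/6*e34 + 3/2*e124 + 7/2*e234
step 2: -401/360*e1 - 1/2*e3 + 57/10*e4 + 1291/720*e12 + 43/50*e13 + 8/75*e14 - 4/5*e23 + 159/20*e24 + 11/25*e123 + 1/15*e124 + 193/60*e134 - 29/12*e1234
Answer: -401/360*e1 - 1/2*e3 + 57/10*e4 + 1291/720*e12 + 43/50*e13 + 8/75*e14 - 4/5*e23 + 159/20*e24 + 11/25*e123 + 1/15*e124 + 193/60*e134 - 29/12*e1234


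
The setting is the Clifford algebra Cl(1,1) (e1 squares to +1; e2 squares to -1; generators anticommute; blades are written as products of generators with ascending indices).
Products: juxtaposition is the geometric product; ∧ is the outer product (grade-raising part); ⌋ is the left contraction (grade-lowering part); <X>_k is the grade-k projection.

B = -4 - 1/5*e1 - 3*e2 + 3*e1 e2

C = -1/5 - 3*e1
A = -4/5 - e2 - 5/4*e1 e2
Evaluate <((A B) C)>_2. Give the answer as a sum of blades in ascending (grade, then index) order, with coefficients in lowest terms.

step 1: -71/20 - 659/100*e1 + 123/20*e2 + 12/5*e1 e2
step 2: 512/25 + 1496/125*e1 + 597/100*e2 + 1797/100*e1 e2
step 3: 1797/100*e1 e2
Answer: 1797/100*e1 e2


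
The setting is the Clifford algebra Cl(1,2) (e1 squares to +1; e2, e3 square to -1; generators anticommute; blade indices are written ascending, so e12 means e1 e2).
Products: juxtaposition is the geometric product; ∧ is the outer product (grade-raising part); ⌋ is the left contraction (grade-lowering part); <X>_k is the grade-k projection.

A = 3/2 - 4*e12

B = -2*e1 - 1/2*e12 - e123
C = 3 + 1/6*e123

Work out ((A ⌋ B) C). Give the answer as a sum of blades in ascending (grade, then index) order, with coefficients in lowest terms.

step 1: 2 - 3*e1 + 4*e3 - 3/4*e12 - 3/2*e123
step 2: 25/4 - 9*e1 + 95/8*e3 - 35/12*e12 - 1/2*e23 - 25/6*e123
Answer: 25/4 - 9*e1 + 95/8*e3 - 35/12*e12 - 1/2*e23 - 25/6*e123


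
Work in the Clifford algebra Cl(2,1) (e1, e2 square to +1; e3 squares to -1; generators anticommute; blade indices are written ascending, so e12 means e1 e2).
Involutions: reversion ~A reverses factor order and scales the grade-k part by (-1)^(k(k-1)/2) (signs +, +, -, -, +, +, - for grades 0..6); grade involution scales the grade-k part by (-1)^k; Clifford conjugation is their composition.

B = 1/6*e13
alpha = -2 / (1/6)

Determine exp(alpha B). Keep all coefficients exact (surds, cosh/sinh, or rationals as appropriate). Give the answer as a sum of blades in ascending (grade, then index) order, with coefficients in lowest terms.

B^2 = (1/6)^2*(e13)^2 = 1/36*(+1) = 1/36 (a basis 2-blade squares to minus the product of its generators' squares).
B^2 = 1/36 — since the square is positive, the closed form is hyperbolic: l = 1/6, alpha*l = -2, so exp(alpha B) = cosh(-2) + (sinh(-2)/(1/6))*B = cosh(2) + (-6*sinh(2))*B.
Answer: cosh(2) - sinh(2)*e13


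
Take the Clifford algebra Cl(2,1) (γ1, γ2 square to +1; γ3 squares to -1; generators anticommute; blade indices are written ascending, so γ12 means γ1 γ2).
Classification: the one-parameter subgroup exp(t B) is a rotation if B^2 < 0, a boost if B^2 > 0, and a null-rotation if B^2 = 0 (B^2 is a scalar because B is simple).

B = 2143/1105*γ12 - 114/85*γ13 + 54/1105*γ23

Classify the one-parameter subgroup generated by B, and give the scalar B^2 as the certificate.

B^2 term by term: the squares give (2143/1105)^2*(γ12)^2 + (-114/85)^2*(γ13)^2 + (54/1105)^2*(γ23)^2 = 4592449/1221025*(-1) + 12996/7225*(+1) + 2916/1221025*(+1) = -49/25 (each basis 2-blade squares to minus the product of its generators' squares); cross terms between blades sharing an index anticommute and cancel. So B^2 = -49/25.
Answer: rotation, certificate B^2 = -49/25. Note: conjugating B changes its blade decomposition but never the scalar B^2 = -49/25, whose sign settles the classification.


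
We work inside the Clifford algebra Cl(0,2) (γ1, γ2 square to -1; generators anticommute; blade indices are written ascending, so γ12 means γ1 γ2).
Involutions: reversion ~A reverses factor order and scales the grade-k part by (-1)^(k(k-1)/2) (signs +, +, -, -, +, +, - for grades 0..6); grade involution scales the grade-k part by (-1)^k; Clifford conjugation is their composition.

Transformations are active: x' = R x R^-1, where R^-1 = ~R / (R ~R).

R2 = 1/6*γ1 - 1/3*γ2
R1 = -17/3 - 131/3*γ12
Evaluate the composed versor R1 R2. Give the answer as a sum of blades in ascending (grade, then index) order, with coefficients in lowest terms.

Distribute over the terms of R1 (each basis-blade product reordered to ascending indices, repeated generators contracted through their squares):
(-17/3) R2 = -17/18*γ1 + 17/9*γ2
(-131/3*γ12) R2 = -131/9*γ1 - 131/18*γ2
Summing the partial products and collecting blades:
Answer: -31/2*γ1 - 97/18*γ2


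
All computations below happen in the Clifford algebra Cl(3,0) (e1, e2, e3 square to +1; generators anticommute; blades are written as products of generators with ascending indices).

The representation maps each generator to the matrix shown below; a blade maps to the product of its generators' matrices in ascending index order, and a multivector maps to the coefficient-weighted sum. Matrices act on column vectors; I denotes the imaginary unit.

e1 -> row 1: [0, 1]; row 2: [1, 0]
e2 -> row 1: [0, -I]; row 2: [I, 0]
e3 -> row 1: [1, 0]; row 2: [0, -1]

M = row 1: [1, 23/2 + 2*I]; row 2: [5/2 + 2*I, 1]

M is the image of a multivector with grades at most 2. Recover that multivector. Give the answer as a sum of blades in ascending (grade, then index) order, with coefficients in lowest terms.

Method: 1, rho(e1), rho(e2), rho(e3) form a trace-orthogonal basis of the 2x2 complex matrices (tr(X Y) = 2 if X = Y, else 0), so M = m0*1 + m1*rho(e1) + m2*rho(e2) + m3*rho(e3) with m0 = tr(M)/2 = 1, m1 = tr(M rho(e1))/2 = 7 + 2*I, m2 = tr(M rho(e2))/2 = 9*I/2, m3 = tr(M rho(e3))/2 = 0.
Multiplying table entries, the bivector images are rho(e1 e2) = I*rho(e3), rho(e1 e3) = -I*rho(e2), rho(e2 e3) = I*rho(e1); with real blade coefficients the real parts of m0..m3 are the coefficients of 1, e1, e2, e3 and the imaginary parts give the bivectors (e2 e3: Im m1, e1 e3: -Im m2, e1 e2: Im m3).
Answer: 1 + 7*e1 - 9/2*e1 e3 + 2*e2 e3
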